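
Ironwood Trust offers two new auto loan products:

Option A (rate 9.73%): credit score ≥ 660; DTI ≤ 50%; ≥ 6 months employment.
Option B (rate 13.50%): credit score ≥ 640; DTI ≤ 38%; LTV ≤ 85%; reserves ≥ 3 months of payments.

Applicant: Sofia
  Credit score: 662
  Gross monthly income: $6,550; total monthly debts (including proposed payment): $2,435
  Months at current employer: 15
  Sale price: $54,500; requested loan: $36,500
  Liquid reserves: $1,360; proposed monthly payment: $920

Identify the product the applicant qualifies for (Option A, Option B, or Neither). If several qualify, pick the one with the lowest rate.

Option A

DTI = 2,435/6,550 = 37.2%.
LTV = 36,500/54,500 = 67%.
Reserves = 1,360/920 = 1.5 months.
Option A: score 662 ≥ 660; DTI 37.2% ≤ 50%; employment 15 ≥ 6 mo → qualifies.
Option B: score 662 ≥ 640; DTI 37.2% ≤ 38%; LTV 67% ≤ 85%; reserves 1.5 < 3 mo → does not qualify.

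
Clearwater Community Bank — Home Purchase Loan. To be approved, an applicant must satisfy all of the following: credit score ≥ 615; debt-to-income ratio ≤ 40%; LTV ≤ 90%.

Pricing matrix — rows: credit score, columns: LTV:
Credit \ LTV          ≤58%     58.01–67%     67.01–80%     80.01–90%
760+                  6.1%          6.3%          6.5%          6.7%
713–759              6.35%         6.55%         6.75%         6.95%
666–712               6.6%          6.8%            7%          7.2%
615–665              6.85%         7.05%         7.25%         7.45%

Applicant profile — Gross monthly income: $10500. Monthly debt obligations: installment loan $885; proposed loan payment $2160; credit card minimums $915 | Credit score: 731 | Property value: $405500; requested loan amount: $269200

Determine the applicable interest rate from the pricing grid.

Credit score 731 ≥ 615; Total monthly debts = (885 + 2,160 + 915) = 3,960. DTI = 3,960/10,500 = 37.7% ≤ 40%
Loan-to-value = 269,200/405,500 = 66.4% — pass (90% max)
Row: 731 falls in 713–759. Column: 66.4% falls in 58.01–67%. Rate = 6.55%.

6.55%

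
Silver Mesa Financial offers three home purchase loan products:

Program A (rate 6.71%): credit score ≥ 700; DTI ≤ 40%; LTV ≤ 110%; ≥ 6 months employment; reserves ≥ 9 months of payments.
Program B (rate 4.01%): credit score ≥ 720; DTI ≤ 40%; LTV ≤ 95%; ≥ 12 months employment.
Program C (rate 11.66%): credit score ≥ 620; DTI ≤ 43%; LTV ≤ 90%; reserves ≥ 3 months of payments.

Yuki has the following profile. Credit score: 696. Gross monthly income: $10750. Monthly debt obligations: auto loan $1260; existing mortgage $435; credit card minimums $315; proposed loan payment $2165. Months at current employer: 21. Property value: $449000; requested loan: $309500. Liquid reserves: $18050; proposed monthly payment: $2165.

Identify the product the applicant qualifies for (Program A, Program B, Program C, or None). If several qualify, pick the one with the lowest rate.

Total debts = (1,260 + 435 + 315 + 2,165) = 4,175; DTI = 4,175/10,750 = 38.8%.
LTV = 309,500/449,000 = 68.9%.
Reserves = 18,050/2,165 = 8.3 months.
Program A: score 696 < 700; DTI 38.8% ≤ 40%; LTV 68.9% ≤ 110%; employment 21 ≥ 6 mo; reserves 8.3 < 9 mo → does not qualify.
Program B: score 696 < 720; DTI 38.8% ≤ 40%; LTV 68.9% ≤ 95%; employment 21 ≥ 12 mo → does not qualify.
Program C: score 696 ≥ 620; DTI 38.8% ≤ 43%; LTV 68.9% ≤ 90%; reserves 8.3 ≥ 3 mo → qualifies.

Program C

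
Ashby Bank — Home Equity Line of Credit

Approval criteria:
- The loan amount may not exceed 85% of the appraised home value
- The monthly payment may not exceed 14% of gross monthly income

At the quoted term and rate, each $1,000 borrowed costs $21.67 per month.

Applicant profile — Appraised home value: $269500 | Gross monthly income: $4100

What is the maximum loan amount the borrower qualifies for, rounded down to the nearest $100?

$26,400

Payment cap: 14% × $4,100 = $574/month.
At $21.67 per $1,000, that supports 574/21.67 × 1,000 ≈ $26,488 → $26,400.
LTV cap: 85% × $269,500 = $229,075 → $229,000.
Binding constraint: payment-to-income.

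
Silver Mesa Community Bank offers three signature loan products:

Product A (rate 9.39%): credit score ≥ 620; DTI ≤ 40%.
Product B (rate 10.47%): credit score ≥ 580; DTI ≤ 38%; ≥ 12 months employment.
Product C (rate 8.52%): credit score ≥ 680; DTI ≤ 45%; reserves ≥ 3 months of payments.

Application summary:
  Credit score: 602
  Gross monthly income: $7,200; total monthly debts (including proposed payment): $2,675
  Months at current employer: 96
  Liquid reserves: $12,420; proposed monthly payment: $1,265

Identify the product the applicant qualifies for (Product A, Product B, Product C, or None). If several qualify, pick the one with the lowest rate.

DTI = 2,675/7,200 = 37.2%.
Reserves = 12,420/1,265 = 9.8 months.
Product A: score 602 < 620; DTI 37.2% ≤ 40% → does not qualify.
Product B: score 602 ≥ 580; DTI 37.2% ≤ 38%; employment 96 ≥ 12 mo → qualifies.
Product C: score 602 < 680; DTI 37.2% ≤ 45%; reserves 9.8 ≥ 3 mo → does not qualify.

Product B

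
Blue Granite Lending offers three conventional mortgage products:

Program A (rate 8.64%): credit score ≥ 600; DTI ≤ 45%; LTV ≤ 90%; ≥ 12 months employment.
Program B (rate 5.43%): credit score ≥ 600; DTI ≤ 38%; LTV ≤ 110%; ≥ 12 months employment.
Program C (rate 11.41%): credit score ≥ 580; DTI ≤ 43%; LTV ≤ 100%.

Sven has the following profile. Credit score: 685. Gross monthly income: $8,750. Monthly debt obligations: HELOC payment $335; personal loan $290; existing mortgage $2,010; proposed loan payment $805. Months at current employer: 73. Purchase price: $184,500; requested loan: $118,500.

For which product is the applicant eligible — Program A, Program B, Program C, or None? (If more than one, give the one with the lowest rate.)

Total debts = (335 + 290 + 2,010 + 805) = 3,440; DTI = 3,440/8,750 = 39.3%.
LTV = 118,500/184,500 = 64.2%.
Program A: score 685 ≥ 600; DTI 39.3% ≤ 45%; LTV 64.2% ≤ 90%; employment 73 ≥ 12 mo → qualifies.
Program B: score 685 ≥ 600; DTI 39.3% > 38%; LTV 64.2% ≤ 110%; employment 73 ≥ 12 mo → does not qualify.
Program C: score 685 ≥ 580; DTI 39.3% ≤ 43%; LTV 64.2% ≤ 100% → qualifies.
Qualifying: Program A, Program C. Lowest rate is 8.64% → Program A.

Program A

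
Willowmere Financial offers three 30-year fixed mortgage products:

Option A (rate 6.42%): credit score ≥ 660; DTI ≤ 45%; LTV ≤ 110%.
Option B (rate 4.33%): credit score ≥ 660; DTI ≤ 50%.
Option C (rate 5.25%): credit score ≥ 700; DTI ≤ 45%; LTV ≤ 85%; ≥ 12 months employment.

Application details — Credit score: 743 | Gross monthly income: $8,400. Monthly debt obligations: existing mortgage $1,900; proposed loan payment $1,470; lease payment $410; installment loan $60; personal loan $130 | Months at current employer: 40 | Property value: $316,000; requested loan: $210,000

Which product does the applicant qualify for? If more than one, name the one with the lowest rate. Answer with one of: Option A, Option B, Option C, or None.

Option B

Total debts = (1,900 + 1,470 + 410 + 60 + 130) = 3,970; DTI = 3,970/8,400 = 47.3%.
LTV = 210,000/316,000 = 66.5%.
Option A: score 743 ≥ 660; DTI 47.3% > 45%; LTV 66.5% ≤ 110% → does not qualify.
Option B: score 743 ≥ 660; DTI 47.3% ≤ 50% → qualifies.
Option C: score 743 ≥ 700; DTI 47.3% > 45%; LTV 66.5% ≤ 85%; employment 40 ≥ 12 mo → does not qualify.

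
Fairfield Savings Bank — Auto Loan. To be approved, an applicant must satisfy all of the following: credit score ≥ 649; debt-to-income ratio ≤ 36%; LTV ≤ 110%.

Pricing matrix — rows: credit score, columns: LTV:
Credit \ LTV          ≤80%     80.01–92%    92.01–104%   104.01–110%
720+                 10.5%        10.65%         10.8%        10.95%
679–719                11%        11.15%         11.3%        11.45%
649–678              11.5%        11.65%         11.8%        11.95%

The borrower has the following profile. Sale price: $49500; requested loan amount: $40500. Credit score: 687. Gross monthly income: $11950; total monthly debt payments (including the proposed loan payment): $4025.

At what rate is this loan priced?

11.15%

Credit score 687 ≥ 649; DTI: 4,025 ÷ 11,950 = 33.7%, within the 36% cap
Loan-to-value = 40,500/49,500 = 81.8% — pass (110% max)
Credit 687 → row 679–719; LTV 81.8% → column 80.01–92%. Grid cell → 11.15%.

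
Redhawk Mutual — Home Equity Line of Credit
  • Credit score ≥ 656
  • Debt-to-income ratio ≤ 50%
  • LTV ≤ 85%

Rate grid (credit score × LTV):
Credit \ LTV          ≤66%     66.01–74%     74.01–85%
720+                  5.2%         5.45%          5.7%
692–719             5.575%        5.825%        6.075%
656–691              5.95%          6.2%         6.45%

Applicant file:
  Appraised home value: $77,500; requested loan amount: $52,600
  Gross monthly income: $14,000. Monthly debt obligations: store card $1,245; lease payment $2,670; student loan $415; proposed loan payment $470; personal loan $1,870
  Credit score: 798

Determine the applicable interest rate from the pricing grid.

5.45%

Credit score 798 ≥ 656; Total monthly debts = (1,245 + 2,670 + 415 + 470 + 1,870) = 6,670. Debt-to-income = 6,670/14,000 = 47.6% — meets 50% limit
LTV: 52,600 ÷ 77,500 = 67.9%, within 85% cap
Credit 798 → row 720+; LTV 67.9% → column 66.01–74%. Grid cell → 5.45%.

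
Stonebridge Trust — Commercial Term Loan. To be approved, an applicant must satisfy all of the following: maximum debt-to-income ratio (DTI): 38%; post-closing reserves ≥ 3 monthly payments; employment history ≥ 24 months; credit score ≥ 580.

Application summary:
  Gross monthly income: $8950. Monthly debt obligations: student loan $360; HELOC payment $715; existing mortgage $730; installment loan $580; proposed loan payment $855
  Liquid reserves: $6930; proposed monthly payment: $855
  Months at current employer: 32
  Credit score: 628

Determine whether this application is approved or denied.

Approved

Total monthly debts = (360 + 715 + 730 + 580 + 855) = 3,240. Debt-to-income = 3,240/8,950 = 36.2% — meets 38% limit
Liquid reserves cover 6,930/855 = 8.1 months — ≥ 3 required
Employment 32 ≥ 24 months
Credit score 628 ≥ 580 (meets)
All criteria satisfied.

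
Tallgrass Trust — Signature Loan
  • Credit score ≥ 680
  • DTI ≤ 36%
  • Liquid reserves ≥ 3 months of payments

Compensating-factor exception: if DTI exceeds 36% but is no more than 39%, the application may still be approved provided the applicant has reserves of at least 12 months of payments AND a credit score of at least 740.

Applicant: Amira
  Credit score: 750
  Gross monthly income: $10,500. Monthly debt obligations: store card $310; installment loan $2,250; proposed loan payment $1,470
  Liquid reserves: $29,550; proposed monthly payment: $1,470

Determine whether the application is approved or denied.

Approved

Credit score 750 ≥ 680 (meets base)
Total debts = (310 + 2,250 + 1,470) = 4,030. DTI: 4,030 ÷ 10,500 = 38.4%, over the 36% base limit.
Liquid reserves cover 29,550/1,470 = 20.1 months — ≥ 3 required
38.4% falls in the override range (36%–39%), so the compensating-factor test applies.
Reserves 20.1 ≥ 12 months; credit score 750 ≥ 740.
Both compensating conditions met → exception applies.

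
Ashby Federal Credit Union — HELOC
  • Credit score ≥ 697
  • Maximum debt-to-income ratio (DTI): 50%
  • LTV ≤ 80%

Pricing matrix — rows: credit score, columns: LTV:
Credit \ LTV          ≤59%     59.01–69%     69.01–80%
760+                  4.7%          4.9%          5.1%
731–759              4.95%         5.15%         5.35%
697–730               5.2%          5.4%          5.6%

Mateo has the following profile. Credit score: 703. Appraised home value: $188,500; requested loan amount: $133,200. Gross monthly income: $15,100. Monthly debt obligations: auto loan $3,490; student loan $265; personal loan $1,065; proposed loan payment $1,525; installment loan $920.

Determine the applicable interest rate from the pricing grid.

Credit score 703 ≥ 697; Total monthly debts = (3,490 + 265 + 1,065 + 1,525 + 920) = 7,265. DTI = 7,265/15,100 = 48.1% ≤ 50%
LTV: 133,200 ÷ 188,500 = 70.7%, within 80% cap
Score 703 is in the 697–730 band; LTV 70.7% is in the 69.01–80% band → 5.6%.

5.6%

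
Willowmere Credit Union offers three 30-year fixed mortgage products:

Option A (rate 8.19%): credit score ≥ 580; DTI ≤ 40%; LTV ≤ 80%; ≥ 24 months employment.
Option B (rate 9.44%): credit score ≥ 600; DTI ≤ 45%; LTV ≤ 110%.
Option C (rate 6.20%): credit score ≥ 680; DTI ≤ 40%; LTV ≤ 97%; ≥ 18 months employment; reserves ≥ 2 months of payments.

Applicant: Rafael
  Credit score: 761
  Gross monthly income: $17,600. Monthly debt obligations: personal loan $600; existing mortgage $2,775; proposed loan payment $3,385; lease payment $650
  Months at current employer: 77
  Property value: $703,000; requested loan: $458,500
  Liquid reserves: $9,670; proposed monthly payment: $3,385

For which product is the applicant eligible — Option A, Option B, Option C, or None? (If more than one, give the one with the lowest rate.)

Total debts = (600 + 2,775 + 3,385 + 650) = 7,410; DTI = 7,410/17,600 = 42.1%.
LTV = 458,500/703,000 = 65.2%.
Reserves = 9,670/3,385 = 2.9 months.
Option A: score 761 ≥ 580; DTI 42.1% > 40%; LTV 65.2% ≤ 80%; employment 77 ≥ 24 mo → does not qualify.
Option B: score 761 ≥ 600; DTI 42.1% ≤ 45%; LTV 65.2% ≤ 110% → qualifies.
Option C: score 761 ≥ 680; DTI 42.1% > 40%; LTV 65.2% ≤ 97%; employment 77 ≥ 18 mo; reserves 2.9 ≥ 2 mo → does not qualify.

Option B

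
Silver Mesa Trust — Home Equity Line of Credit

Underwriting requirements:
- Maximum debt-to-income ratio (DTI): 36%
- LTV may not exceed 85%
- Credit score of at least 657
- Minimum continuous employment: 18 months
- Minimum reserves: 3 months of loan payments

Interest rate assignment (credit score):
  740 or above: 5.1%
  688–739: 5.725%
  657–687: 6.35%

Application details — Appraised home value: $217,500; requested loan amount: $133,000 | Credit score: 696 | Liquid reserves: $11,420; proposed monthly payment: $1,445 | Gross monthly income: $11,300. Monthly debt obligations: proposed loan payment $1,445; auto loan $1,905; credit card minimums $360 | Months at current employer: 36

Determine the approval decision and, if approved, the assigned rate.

Approved at 5.725%

Credit score 696 ≥ 657 (meets minimum)
Total monthly debts = (1,445 + 1,905 + 360) = 3,710. Debt-to-income = 3,710/11,300 = 32.8% — meets 36% limit
Reserves: 11,420 ÷ 1,445 = 7.9 months (meets 3-month minimum)
Employment 36 ≥ 18 months
Loan-to-value = 133,000/217,500 = 61.1% — pass (85% max)
All requirements met. Score 696 falls in the 688–739 tier → 5.725%.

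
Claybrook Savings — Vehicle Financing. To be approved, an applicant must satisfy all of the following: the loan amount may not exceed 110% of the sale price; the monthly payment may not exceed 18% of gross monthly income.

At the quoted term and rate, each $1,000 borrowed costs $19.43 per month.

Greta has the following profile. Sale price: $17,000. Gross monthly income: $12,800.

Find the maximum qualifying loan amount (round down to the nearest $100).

$18,700

Payment cap: 18% × $12,800 = $2,304/month.
At $19.43 per $1,000, that supports 2,304/19.43 × 1,000 ≈ $118,579 → $118,500.
LTV cap: 110% × $17,000 = $18,700 → $18,700.
Binding constraint: loan-to-value.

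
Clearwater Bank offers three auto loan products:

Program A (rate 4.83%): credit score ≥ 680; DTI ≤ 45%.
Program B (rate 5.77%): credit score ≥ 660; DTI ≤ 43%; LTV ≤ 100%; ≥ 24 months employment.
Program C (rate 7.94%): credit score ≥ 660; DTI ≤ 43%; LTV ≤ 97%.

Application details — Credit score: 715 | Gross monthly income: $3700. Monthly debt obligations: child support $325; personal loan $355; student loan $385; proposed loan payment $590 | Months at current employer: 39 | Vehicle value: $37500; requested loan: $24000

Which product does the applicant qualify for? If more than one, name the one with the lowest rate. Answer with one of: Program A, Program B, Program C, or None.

Total debts = (325 + 355 + 385 + 590) = 1,655; DTI = 1,655/3,700 = 44.7%.
LTV = 24,000/37,500 = 64%.
Program A: score 715 ≥ 680; DTI 44.7% ≤ 45% → qualifies.
Program B: score 715 ≥ 660; DTI 44.7% > 43%; LTV 64% ≤ 100%; employment 39 ≥ 24 mo → does not qualify.
Program C: score 715 ≥ 660; DTI 44.7% > 43%; LTV 64% ≤ 97% → does not qualify.

Program A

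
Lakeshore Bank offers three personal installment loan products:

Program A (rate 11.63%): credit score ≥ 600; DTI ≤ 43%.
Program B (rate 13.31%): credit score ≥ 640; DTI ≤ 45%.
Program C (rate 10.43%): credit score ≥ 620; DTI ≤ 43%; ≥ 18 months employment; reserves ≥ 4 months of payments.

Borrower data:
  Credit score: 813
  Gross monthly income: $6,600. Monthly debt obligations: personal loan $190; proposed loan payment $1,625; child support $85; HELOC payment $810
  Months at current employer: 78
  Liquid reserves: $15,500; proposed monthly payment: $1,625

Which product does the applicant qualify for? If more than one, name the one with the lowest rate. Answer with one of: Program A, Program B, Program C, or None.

Total debts = (190 + 1,625 + 85 + 810) = 2,710; DTI = 2,710/6,600 = 41.1%.
Reserves = 15,500/1,625 = 9.5 months.
Program A: score 813 ≥ 600; DTI 41.1% ≤ 43% → qualifies.
Program B: score 813 ≥ 640; DTI 41.1% ≤ 45% → qualifies.
Program C: score 813 ≥ 620; DTI 41.1% ≤ 43%; employment 78 ≥ 18 mo; reserves 9.5 ≥ 4 mo → qualifies.
Qualifying: Program A, Program B, Program C. Lowest rate is 10.43% → Program C.

Program C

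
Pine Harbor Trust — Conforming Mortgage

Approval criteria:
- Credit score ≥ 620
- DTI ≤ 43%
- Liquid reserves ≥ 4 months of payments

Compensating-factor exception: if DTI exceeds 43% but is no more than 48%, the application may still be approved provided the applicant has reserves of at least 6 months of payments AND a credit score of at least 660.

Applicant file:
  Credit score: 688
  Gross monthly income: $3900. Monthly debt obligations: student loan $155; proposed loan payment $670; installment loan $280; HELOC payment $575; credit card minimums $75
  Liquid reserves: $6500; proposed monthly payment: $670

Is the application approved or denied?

Approved

Credit score 688 ≥ 620 (meets base)
Total debts = (155 + 670 + 280 + 575 + 75) = 1,755. DTI: 1,755 ÷ 3,900 = 45%, over the 43% base limit.
Reserves: 6,500 ÷ 670 = 9.7 months (meets 4-month minimum)
DTI 45% is within the 43%–48% exception band; checking compensating factors.
Override check — reserves: 9.7 mo (ok); score: 688 (ok).
Both override conditions satisfied; DTI exception granted.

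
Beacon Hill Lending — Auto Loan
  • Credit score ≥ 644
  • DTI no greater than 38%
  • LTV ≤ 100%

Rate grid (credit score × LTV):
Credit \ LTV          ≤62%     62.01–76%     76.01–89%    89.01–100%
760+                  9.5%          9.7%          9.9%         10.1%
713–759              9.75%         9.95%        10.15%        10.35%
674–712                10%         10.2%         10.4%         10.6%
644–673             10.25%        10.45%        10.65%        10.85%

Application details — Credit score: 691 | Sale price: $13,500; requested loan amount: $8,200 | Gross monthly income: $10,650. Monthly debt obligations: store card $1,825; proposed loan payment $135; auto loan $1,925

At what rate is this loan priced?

Credit score 691 ≥ 644; Total monthly debts = (1,825 + 135 + 1,925) = 3,885. DTI = 3,885/10,650 = 36.5% ≤ 38%
Loan-to-value = 8,200/13,500 = 60.7% — pass (100% max)
Credit 691 → row 674–712; LTV 60.7% → column ≤62%. Grid cell → 10%.

10%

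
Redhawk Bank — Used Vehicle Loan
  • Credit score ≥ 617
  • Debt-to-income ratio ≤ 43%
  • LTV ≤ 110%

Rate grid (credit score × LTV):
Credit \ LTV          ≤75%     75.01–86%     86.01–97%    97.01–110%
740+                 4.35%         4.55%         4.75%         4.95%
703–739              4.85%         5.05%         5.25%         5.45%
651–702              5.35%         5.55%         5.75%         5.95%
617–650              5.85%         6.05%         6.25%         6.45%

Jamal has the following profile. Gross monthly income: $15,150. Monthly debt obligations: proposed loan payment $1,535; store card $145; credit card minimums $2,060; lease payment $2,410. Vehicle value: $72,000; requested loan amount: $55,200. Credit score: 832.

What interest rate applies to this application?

4.55%

Credit score 832 ≥ 617; Total monthly debts = (1,535 + 145 + 2,060 + 2,410) = 6,150. DTI: 6,150 ÷ 15,150 = 40.6%, within the 43% cap
LTV = 55,200/72,000 = 76.7% ≤ 110%
Score 832 is in the 740+ band; LTV 76.7% is in the 75.01–86% band → 4.55%.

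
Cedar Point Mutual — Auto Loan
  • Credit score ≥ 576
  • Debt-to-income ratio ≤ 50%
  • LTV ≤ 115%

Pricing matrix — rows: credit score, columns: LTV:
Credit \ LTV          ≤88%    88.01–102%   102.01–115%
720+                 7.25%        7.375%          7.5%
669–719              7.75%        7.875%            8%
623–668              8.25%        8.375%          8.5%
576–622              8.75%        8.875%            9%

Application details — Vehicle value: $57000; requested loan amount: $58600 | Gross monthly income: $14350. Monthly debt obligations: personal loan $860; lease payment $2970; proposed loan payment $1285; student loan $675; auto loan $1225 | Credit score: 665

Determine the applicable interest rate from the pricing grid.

Credit score 665 ≥ 576; Total monthly debts = (860 + 2,970 + 1,285 + 675 + 1,225) = 7,015. DTI: 7,015 ÷ 14,350 = 48.9%, within the 50% cap
LTV: 58,600 ÷ 57,000 = 102.8%, within 115% cap
Credit 665 → row 623–668; LTV 102.8% → column 102.01–115%. Grid cell → 8.5%.

8.5%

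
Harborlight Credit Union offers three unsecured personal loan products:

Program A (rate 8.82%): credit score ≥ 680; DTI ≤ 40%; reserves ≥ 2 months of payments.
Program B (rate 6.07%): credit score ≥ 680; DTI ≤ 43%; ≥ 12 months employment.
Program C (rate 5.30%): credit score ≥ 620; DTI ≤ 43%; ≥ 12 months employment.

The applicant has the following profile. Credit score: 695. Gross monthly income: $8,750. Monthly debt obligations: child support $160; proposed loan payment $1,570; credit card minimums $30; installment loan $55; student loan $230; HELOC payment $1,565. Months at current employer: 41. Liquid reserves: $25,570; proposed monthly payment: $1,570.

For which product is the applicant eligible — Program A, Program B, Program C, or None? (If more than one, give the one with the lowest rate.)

Total debts = (160 + 1,570 + 30 + 55 + 230 + 1,565) = 3,610; DTI = 3,610/8,750 = 41.3%.
Reserves = 25,570/1,570 = 16.3 months.
Program A: score 695 ≥ 680; DTI 41.3% > 40%; reserves 16.3 ≥ 2 mo → does not qualify.
Program B: score 695 ≥ 680; DTI 41.3% ≤ 43%; employment 41 ≥ 12 mo → qualifies.
Program C: score 695 ≥ 620; DTI 41.3% ≤ 43%; employment 41 ≥ 12 mo → qualifies.
Qualifying: Program B, Program C. Lowest rate is 5.30% → Program C.

Program C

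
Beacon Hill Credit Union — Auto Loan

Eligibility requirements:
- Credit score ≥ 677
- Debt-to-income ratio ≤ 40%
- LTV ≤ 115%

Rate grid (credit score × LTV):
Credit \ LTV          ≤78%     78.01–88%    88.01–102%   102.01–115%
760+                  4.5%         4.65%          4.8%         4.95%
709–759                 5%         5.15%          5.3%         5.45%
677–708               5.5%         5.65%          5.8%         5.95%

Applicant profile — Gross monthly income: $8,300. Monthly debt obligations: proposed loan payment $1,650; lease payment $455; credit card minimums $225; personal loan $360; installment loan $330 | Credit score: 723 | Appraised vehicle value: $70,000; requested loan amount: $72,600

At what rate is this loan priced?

Credit score 723 ≥ 677; Total monthly debts = (1,650 + 455 + 225 + 360 + 330) = 3,020. DTI = 3,020/8,300 = 36.4% ≤ 40%
LTV: 72,600 ÷ 70,000 = 103.7%, within 115% cap
Row: 723 falls in 709–759. Column: 103.7% falls in 102.01–115%. Rate = 5.45%.

5.45%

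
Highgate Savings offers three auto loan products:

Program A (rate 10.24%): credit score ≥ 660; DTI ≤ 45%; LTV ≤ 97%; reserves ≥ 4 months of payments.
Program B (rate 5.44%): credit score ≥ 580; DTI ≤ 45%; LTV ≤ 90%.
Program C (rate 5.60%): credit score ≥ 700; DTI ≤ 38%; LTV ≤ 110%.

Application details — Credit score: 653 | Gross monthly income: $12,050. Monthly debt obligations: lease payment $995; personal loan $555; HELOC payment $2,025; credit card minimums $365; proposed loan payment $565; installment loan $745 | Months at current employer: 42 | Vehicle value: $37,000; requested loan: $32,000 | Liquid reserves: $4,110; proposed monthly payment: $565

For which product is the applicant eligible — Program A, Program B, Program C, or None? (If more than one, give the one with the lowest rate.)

Program B

Total debts = (995 + 555 + 2,025 + 365 + 565 + 745) = 5,250; DTI = 5,250/12,050 = 43.6%.
LTV = 32,000/37,000 = 86.5%.
Reserves = 4,110/565 = 7.3 months.
Program A: score 653 < 660; DTI 43.6% ≤ 45%; LTV 86.5% ≤ 97%; reserves 7.3 ≥ 4 mo → does not qualify.
Program B: score 653 ≥ 580; DTI 43.6% ≤ 45%; LTV 86.5% ≤ 90% → qualifies.
Program C: score 653 < 700; DTI 43.6% > 38%; LTV 86.5% ≤ 110% → does not qualify.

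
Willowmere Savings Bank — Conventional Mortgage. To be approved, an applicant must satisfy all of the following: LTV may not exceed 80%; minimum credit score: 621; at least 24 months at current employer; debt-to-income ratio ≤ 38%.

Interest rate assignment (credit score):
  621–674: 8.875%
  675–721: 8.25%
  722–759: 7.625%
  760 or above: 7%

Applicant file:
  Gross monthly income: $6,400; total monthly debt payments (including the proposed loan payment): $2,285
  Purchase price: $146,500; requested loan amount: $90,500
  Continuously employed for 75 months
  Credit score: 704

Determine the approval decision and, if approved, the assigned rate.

Approved at 8.25%

Credit score 704 ≥ 621 (meets minimum)
LTV = 90,500/146,500 = 61.8% ≤ 80%
DTI: 2,285 ÷ 6,400 = 35.7%, within the 38% cap
Employment 75 ≥ 24 months
All requirements met. Score 704 falls in the 675–721 tier → 8.25%.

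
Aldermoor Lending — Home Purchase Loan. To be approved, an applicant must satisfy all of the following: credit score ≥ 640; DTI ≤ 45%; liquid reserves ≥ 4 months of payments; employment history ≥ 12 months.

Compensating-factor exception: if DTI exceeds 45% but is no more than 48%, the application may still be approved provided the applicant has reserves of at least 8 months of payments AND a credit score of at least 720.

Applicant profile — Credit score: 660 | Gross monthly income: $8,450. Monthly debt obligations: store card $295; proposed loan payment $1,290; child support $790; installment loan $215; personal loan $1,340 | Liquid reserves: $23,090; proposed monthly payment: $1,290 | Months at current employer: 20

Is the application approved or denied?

Denied

Credit score 660 ≥ 640 (meets base)
Total debts = (295 + 1,290 + 790 + 215 + 1,340) = 3,930. DTI: 3,930 ÷ 8,450 = 46.5%, over the 45% base limit.
Reserves: 23,090 ÷ 1,290 = 17.9 months (meets 4-month minimum)
Employment 20 ≥ 12 months
46.5% falls in the override range (45%–48%), so the compensating-factor test applies.
Reserves 17.9 ≥ 8 months; credit score 660 < 720.
Compensating-factor requirement not fully met.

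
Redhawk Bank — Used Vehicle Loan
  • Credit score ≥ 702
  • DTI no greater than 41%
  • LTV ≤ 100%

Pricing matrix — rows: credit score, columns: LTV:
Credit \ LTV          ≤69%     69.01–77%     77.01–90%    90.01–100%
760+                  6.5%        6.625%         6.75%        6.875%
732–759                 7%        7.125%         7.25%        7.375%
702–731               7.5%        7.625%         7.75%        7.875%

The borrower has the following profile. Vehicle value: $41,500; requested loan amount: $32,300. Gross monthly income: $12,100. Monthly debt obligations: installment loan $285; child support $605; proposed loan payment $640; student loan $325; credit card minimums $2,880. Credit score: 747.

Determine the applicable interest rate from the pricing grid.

7.25%

Credit score 747 ≥ 702; Total monthly debts = (285 + 605 + 640 + 325 + 2,880) = 4,735. DTI = 4,735/12,100 = 39.1% ≤ 41%
Loan-to-value = 32,300/41,500 = 77.8% — pass (100% max)
Score 747 is in the 732–759 band; LTV 77.8% is in the 77.01–90% band → 7.25%.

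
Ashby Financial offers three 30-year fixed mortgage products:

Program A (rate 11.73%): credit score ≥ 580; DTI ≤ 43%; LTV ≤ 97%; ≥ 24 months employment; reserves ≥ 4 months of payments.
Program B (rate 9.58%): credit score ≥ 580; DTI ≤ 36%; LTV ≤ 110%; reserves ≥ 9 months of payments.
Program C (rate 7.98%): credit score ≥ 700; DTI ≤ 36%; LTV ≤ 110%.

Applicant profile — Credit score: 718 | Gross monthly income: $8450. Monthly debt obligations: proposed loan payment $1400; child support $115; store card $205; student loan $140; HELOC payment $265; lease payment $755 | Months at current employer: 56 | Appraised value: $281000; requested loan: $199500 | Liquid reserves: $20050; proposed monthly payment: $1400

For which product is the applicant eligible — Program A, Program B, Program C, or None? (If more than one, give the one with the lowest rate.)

Program C

Total debts = (1,400 + 115 + 205 + 140 + 265 + 755) = 2,880; DTI = 2,880/8,450 = 34.1%.
LTV = 199,500/281,000 = 71%.
Reserves = 20,050/1,400 = 14.3 months.
Program A: score 718 ≥ 580; DTI 34.1% ≤ 43%; LTV 71% ≤ 97%; employment 56 ≥ 24 mo; reserves 14.3 ≥ 4 mo → qualifies.
Program B: score 718 ≥ 580; DTI 34.1% ≤ 36%; LTV 71% ≤ 110%; reserves 14.3 ≥ 9 mo → qualifies.
Program C: score 718 ≥ 700; DTI 34.1% ≤ 36%; LTV 71% ≤ 110% → qualifies.
Qualifying: Program A, Program B, Program C. Lowest rate is 7.98% → Program C.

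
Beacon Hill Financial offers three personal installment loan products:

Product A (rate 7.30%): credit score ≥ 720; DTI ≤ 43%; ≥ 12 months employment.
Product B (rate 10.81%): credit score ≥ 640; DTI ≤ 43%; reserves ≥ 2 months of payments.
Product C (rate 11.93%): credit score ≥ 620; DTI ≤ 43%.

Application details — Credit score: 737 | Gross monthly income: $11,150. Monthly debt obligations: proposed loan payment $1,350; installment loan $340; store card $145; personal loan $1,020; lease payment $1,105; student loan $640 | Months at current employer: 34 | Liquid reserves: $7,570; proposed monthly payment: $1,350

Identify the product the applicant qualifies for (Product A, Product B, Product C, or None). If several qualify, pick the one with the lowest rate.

Product A

Total debts = (1,350 + 340 + 145 + 1,020 + 1,105 + 640) = 4,600; DTI = 4,600/11,150 = 41.3%.
Reserves = 7,570/1,350 = 5.6 months.
Product A: score 737 ≥ 720; DTI 41.3% ≤ 43%; employment 34 ≥ 12 mo → qualifies.
Product B: score 737 ≥ 640; DTI 41.3% ≤ 43%; reserves 5.6 ≥ 2 mo → qualifies.
Product C: score 737 ≥ 620; DTI 41.3% ≤ 43% → qualifies.
Qualifying: Product A, Product B, Product C. Lowest rate is 7.30% → Product A.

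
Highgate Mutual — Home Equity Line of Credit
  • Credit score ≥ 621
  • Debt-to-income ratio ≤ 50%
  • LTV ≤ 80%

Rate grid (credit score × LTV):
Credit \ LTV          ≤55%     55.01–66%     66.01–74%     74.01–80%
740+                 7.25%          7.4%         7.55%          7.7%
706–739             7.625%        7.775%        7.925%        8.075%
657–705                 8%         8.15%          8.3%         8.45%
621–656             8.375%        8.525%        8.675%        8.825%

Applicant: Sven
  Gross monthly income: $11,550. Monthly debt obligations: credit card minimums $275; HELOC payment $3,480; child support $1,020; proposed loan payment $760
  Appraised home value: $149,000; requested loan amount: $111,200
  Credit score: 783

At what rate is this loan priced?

Credit score 783 ≥ 621; Total monthly debts = (275 + 3,480 + 1,020 + 760) = 5,535. DTI: 5,535 ÷ 11,550 = 47.9%, within the 50% cap
LTV: 111,200 ÷ 149,000 = 74.6%, within 80% cap
Row: 783 falls in 740+. Column: 74.6% falls in 74.01–80%. Rate = 7.7%.

7.7%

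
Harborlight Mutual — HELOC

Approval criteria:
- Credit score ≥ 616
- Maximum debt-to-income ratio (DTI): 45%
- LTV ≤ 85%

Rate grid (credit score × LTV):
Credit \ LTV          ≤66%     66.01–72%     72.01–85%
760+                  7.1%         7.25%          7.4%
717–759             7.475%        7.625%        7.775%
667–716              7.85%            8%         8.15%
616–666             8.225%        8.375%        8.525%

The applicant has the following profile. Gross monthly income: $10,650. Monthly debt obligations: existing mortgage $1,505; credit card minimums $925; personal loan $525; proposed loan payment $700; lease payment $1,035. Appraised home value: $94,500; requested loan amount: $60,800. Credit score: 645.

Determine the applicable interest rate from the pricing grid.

Credit score 645 ≥ 616; Total monthly debts = (1,505 + 925 + 525 + 700 + 1,035) = 4,690. DTI: 4,690 ÷ 10,650 = 44%, within the 45% cap
LTV: 60,800 ÷ 94,500 = 64.3%, within 85% cap
Score 645 is in the 616–666 band; LTV 64.3% is in the ≤66% band → 8.225%.

8.225%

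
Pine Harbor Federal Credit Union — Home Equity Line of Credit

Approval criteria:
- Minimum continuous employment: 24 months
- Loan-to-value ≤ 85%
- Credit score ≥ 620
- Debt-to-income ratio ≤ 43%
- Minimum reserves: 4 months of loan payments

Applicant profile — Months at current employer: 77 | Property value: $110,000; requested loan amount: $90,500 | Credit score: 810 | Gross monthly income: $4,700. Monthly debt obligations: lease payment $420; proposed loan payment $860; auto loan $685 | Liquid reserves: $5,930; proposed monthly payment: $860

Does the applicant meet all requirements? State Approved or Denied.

Employment 77 ≥ 24 months
Loan-to-value = 90,500/110,000 = 82.3% — pass (85% max)
Credit score 810 ≥ 620 (meets)
Total monthly debts = (420 + 860 + 685) = 1,965. DTI: 1,965 ÷ 4,700 = 41.8%, within the 43% cap
Reserves: 5,930 ÷ 860 = 6.9 months (meets 4-month minimum)
All criteria satisfied.

Approved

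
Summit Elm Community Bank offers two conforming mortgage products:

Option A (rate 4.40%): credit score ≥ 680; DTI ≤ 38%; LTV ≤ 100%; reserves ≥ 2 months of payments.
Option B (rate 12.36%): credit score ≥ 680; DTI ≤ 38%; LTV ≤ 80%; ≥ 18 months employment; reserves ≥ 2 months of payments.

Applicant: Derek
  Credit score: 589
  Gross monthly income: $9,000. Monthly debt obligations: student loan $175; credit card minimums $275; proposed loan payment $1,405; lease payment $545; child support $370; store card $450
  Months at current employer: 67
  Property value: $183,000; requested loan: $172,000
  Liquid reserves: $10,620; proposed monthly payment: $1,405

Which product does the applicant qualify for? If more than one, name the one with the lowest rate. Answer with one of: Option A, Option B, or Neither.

Total debts = (175 + 275 + 1,405 + 545 + 370 + 450) = 3,220; DTI = 3,220/9,000 = 35.8%.
LTV = 172,000/183,000 = 94%.
Reserves = 10,620/1,405 = 7.6 months.
Option A: score 589 < 680; DTI 35.8% ≤ 38%; LTV 94% ≤ 100%; reserves 7.6 ≥ 2 mo → does not qualify.
Option B: score 589 < 680; DTI 35.8% ≤ 38%; LTV 94% > 80%; employment 67 ≥ 18 mo; reserves 7.6 ≥ 2 mo → does not qualify.

Neither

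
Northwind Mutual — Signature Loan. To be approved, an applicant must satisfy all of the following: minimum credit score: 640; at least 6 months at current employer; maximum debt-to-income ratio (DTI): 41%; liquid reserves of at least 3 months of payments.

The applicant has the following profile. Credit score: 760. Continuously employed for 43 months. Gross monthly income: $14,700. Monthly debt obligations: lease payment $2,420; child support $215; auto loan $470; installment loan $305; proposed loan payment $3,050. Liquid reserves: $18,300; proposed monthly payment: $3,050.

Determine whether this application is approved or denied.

Denied

Credit score 760 ≥ 640 (meets)
Employment 43 ≥ 6 months
Total monthly debts = (2,420 + 215 + 470 + 305 + 3,050) = 6,460. Debt-to-income = 6,460/14,700 = 43.9% — over 41% limit
Liquid reserves cover 18,300/3,050 = 6.0 months — ≥ 3 required
Fails on DTI.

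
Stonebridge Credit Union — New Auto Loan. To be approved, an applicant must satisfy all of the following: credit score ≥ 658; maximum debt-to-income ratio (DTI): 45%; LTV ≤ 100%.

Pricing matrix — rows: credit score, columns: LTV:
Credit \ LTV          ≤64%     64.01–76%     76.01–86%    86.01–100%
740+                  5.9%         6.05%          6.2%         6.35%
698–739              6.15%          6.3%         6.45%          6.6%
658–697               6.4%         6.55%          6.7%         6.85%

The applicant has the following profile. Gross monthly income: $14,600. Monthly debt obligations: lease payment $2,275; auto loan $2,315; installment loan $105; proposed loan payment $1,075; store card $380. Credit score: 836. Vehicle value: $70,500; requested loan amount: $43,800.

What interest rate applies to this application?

Credit score 836 ≥ 658; Total monthly debts = (2,275 + 2,315 + 105 + 1,075 + 380) = 6,150. DTI = 6,150/14,600 = 42.1% ≤ 45%
LTV = 43,800/70,500 = 62.1% ≤ 100%
Credit 836 → row 740+; LTV 62.1% → column ≤64%. Grid cell → 5.9%.

5.9%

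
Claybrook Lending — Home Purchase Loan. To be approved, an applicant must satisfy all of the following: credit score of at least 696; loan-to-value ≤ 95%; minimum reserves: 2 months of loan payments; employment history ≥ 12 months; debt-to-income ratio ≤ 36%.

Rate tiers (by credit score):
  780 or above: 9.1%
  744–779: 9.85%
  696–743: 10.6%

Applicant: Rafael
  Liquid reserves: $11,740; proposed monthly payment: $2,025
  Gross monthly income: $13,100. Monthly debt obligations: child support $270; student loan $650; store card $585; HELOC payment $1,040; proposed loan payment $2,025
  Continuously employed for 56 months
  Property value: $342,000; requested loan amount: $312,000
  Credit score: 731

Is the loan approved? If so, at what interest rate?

Credit score 731 ≥ 696 (meets minimum)
Reserves: 11,740 ÷ 2,025 = 5.8 months (meets 2-month minimum)
Total monthly debts = (270 + 650 + 585 + 1,040 + 2,025) = 4,570. Debt-to-income = 4,570/13,100 = 34.9% — meets 36% limit
Employment 56 ≥ 12 months
Loan-to-value = 312,000/342,000 = 91.2% — pass (95% max)
All requirements met. Score 731 falls in the 696–743 tier → 10.6%.

Approved at 10.6%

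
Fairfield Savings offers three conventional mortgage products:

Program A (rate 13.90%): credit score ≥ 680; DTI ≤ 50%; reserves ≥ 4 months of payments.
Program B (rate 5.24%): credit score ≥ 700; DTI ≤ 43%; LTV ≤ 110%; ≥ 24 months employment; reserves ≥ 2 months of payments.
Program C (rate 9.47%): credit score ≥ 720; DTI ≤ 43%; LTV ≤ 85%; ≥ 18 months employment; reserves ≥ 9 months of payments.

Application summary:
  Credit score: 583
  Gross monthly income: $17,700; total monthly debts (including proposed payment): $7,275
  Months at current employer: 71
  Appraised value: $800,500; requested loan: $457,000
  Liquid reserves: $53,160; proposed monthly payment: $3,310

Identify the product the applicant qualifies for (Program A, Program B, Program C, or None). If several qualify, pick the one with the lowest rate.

None

DTI = 7,275/17,700 = 41.1%.
LTV = 457,000/800,500 = 57.1%.
Reserves = 53,160/3,310 = 16.1 months.
Program A: score 583 < 680; DTI 41.1% ≤ 50%; reserves 16.1 ≥ 4 mo → does not qualify.
Program B: score 583 < 700; DTI 41.1% ≤ 43%; LTV 57.1% ≤ 110%; employment 71 ≥ 24 mo; reserves 16.1 ≥ 2 mo → does not qualify.
Program C: score 583 < 720; DTI 41.1% ≤ 43%; LTV 57.1% ≤ 85%; employment 71 ≥ 18 mo; reserves 16.1 ≥ 9 mo → does not qualify.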